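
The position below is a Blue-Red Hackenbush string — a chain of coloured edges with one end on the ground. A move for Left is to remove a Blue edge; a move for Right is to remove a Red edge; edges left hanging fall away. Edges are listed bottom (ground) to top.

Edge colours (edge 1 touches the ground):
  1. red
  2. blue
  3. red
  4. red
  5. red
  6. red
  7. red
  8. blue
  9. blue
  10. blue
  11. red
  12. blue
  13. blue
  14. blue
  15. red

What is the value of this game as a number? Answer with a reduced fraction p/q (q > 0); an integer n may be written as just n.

1 of 15 · r · max L −∞ · min R 0 → -1
2 of 15 · rb · max L -1 · min R 0 → -1/2
3 of 15 · rbr · max L -1 · min R -1/2 → -3/4
4 of 15 · rbrr · max L -1 · min R -3/4 → -7/8
5 of 15 · rbrrr · max L -1 · min R -7/8 → -15/16
6 of 15 · rbrrrr · max L -1 · min R -15/16 → -31/32
7 of 15 · rbrrrrr · max L -1 · min R -31/32 → -63/64
8 of 15 · rbrrrrrb · max L -63/64 · min R -31/32 → -125/128
9 of 15 · rbrrrrrbb · max L -125/128 · min R -31/32 → -249/256
10 of 15 · rbrrrrrbbb · max L -249/256 · min R -31/32 → -497/512
11 of 15 · rbrrrrrbbbr · max L -249/256 · min R -497/512 → -995/1024
12 of 15 · rbrrrrrbbbrb · max L -995/1024 · min R -497/512 → -1989/2048
13 of 15 · rbrrrrrbbbrbb · max L -1989/2048 · min R -497/512 → -3977/4096
14 of 15 · rbrrrrrbbbrbbb · max L -3977/4096 · min R -497/512 → -7953/8192
15 of 15 · rbrrrrrbbbrbbbr · max L -3977/4096 · min R -7953/8192 → -15907/16384

-15907/16384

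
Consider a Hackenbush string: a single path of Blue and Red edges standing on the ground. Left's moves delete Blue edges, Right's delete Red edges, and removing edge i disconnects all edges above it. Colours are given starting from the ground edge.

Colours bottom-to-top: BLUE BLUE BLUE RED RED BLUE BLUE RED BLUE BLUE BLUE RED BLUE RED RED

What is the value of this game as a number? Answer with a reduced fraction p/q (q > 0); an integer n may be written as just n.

9961/4096

Recurse on prefixes of the 15-edge string BLUE BLUE BLUE RED RED BLUE BLUE RED BLUE BLUE BLUE RED BLUE RED RED:
val_1 [B]  L=[0]  R=[∅]  = 1
val_2 [BB]  L=[0, 1]  R=[∅]  = 2
val_3 [BBB]  L=[0, 1, 2]  R=[∅]  = 3
val_4 [BBBR]  L=[0, 1, 2]  R=[3]  = 5/2
val_5 [BBBRR]  L=[0, 1, 2]  R=[5/2, 3]  = 9/4
val_6 [BBBRRB]  L=[0, 1, 2, 9/4]  R=[5/2, 3]  = 19/8
val_7 [BBBRRBB]  L=[0, 1, 2, 9/4, 19/8]  R=[5/2, 3]  = 39/16
val_8 [BBBRRBBR]  L=[0, 1, 2, 9/4, 19/8]  R=[39/16, 5/2, 3]  = 77/32
val_9 [BBBRRBBRB]  L=[0, 1, 2, 9/4, 19/8, 77/32]  R=[39/16, 5/2, 3]  = 155/64
val_10 [BBBRRBBRBB]  L=[0, 1, 2, 9/4, 19/8, 77/32, 155/64]  R=[39/16, 5/2, 3]  = 311/128
val_11 [BBBRRBBRBBB]  L=[0, 1, 2, 9/4, 19/8, 77/32, 155/64, 311/128]  R=[39/16, 5/2, 3]  = 623/256
val_12 [BBBRRBBRBBBR]  L=[0, 1, 2, 9/4, 19/8, 77/32, 155/64, 311/128]  R=[623/256, 39/16, 5/2, 3]  = 1245/512
val_13 [BBBRRBBRBBBRB]  L=[0, 1, 2, 9/4, 19/8, 77/32, 155/64, 311/128, 1245/512]  R=[623/256, 39/16, 5/2, 3]  = 2491/1024
val_14 [BBBRRBBRBBBRBR]  L=[0, 1, 2, 9/4, 19/8, 77/32, 155/64, 311/128, 1245/512]  R=[2491/1024, 623/256, 39/16, 5/2, 3]  = 4981/2048
val_15 [BBBRRBBRBBBRBRR]  L=[0, 1, 2, 9/4, 19/8, 77/32, 155/64, 311/128, 1245/512]  R=[4981/2048, 2491/1024, 623/256, 39/16, 5/2, 3]  = 9961/4096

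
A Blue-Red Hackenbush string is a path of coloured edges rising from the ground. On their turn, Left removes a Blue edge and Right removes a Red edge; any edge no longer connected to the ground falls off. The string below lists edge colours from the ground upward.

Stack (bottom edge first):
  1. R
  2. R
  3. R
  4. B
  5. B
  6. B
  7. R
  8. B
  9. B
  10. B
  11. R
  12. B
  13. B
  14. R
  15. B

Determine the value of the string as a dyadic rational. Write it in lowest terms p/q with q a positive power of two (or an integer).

-8741/4096

R: Left { ∅ }, Right { 0 } gives simplest -1
RR: Left { ∅ }, Right { -1; 0 } gives simplest -2
RRR: Left { ∅ }, Right { -2; -1; 0 } gives simplest -3
RRRB: Left { -3 }, Right { -2; -1; 0 } gives simplest -5/2
RRRBB: Left { -3; -5/2 }, Right { -2; -1; 0 } gives simplest -9/4
RRRBBB: Left { -3; -5/2; -9/4 }, Right { -2; -1; 0 } gives simplest -17/8
RRRBBBR: Left { -3; -5/2; -9/4 }, Right { -17/8; -2; -1; 0 } gives simplest -35/16
RRRBBBRB: Left { -3; -5/2; -9/4; -35/16 }, Right { -17/8; -2; -1; 0 } gives simplest -69/32
RRRBBBRBB: Left { -3; -5/2; -9/4; -35/16; -69/32 }, Right { -17/8; -2; -1; 0 } gives simplest -137/64
RRRBBBRBBB: Left { -3; -5/2; -9/4; -35/16; -69/32; -137/64 }, Right { -17/8; -2; -1; 0 } gives simplest -273/128
RRRBBBRBBBR: Left { -3; -5/2; -9/4; -35/16; -69/32; -137/64 }, Right { -273/128; -17/8; -2; -1; 0 } gives simplest -547/256
RRRBBBRBBBRB: Left { -3; -5/2; -9/4; -35/16; -69/32; -137/64; -547/256 }, Right { -273/128; -17/8; -2; -1; 0 } gives simplest -1093/512
RRRBBBRBBBRBB: Left { -3; -5/2; -9/4; -35/16; -69/32; -137/64; -547/256; -1093/512 }, Right { -273/128; -17/8; -2; -1; 0 } gives simplest -2185/1024
RRRBBBRBBBRBBR: Left { -3; -5/2; -9/4; -35/16; -69/32; -137/64; -547/256; -1093/512 }, Right { -2185/1024; -273/128; -17/8; -2; -1; 0 } gives simplest -4371/2048
RRRBBBRBBBRBBRB: Left { -3; -5/2; -9/4; -35/16; -69/32; -137/64; -547/256; -1093/512; -4371/2048 }, Right { -2185/1024; -273/128; -17/8; -2; -1; 0 } gives simplest -8741/4096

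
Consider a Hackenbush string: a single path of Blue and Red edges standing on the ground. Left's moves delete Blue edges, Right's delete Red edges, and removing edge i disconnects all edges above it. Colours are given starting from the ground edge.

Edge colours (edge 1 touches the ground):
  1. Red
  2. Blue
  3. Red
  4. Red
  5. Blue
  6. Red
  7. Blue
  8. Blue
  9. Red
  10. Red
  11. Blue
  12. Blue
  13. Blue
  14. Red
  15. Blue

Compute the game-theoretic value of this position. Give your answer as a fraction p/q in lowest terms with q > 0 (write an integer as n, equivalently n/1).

1 of 15 · R · max L −∞ · min R 0 → -1
2 of 15 · RB · max L -1 · min R 0 → -1/2
3 of 15 · RBR · max L -1 · min R -1/2 → -3/4
4 of 15 · RBRR · max L -1 · min R -3/4 → -7/8
5 of 15 · RBRRB · max L -7/8 · min R -3/4 → -13/16
6 of 15 · RBRRBR · max L -7/8 · min R -13/16 → -27/32
7 of 15 · RBRRBRB · max L -27/32 · min R -13/16 → -53/64
8 of 15 · RBRRBRBB · max L -53/64 · min R -13/16 → -105/128
9 of 15 · RBRRBRBBR · max L -53/64 · min R -105/128 → -211/256
10 of 15 · RBRRBRBBRR · max L -53/64 · min R -211/256 → -423/512
11 of 15 · RBRRBRBBRRB · max L -423/512 · min R -211/256 → -845/1024
12 of 15 · RBRRBRBBRRBB · max L -845/1024 · min R -211/256 → -1689/2048
13 of 15 · RBRRBRBBRRBBB · max L -1689/2048 · min R -211/256 → -3377/4096
14 of 15 · RBRRBRBBRRBBBR · max L -1689/2048 · min R -3377/4096 → -6755/8192
15 of 15 · RBRRBRBBRRBBBRB · max L -6755/8192 · min R -3377/4096 → -13509/16384

-13509/16384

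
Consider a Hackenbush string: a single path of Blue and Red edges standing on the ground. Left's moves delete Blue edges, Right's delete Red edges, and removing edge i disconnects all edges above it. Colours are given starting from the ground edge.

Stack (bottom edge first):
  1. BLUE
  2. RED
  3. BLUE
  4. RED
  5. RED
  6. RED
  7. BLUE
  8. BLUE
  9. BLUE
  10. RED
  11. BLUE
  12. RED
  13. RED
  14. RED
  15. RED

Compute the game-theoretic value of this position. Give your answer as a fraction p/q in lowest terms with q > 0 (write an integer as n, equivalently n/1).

9121/16384

Recurse on prefixes of the 15-edge string BLUE RED BLUE RED RED RED BLUE BLUE BLUE RED BLUE RED RED RED RED:
B: Left { 0 }, Right {  } — simplest 1
BR: Left { 0 }, Right { 1 } — simplest 1/2
BRB: Left { 0 1/2 }, Right { 1 } — simplest 3/4
BRBR: Left { 0 1/2 }, Right { 3/4 1 } — simplest 5/8
BRBRR: Left { 0 1/2 }, Right { 5/8 3/4 1 } — simplest 9/16
BRBRRR: Left { 0 1/2 }, Right { 9/16 5/8 3/4 1 } — simplest 17/32
BRBRRRB: Left { 0 1/2 17/32 }, Right { 9/16 5/8 3/4 1 } — simplest 35/64
BRBRRRBB: Left { 0 1/2 17/32 35/64 }, Right { 9/16 5/8 3/4 1 } — simplest 71/128
BRBRRRBBB: Left { 0 1/2 17/32 35/64 71/128 }, Right { 9/16 5/8 3/4 1 } — simplest 143/256
BRBRRRBBBR: Left { 0 1/2 17/32 35/64 71/128 }, Right { 143/256 9/16 5/8 3/4 1 } — simplest 285/512
BRBRRRBBBRB: Left { 0 1/2 17/32 35/64 71/128 285/512 }, Right { 143/256 9/16 5/8 3/4 1 } — simplest 571/1024
BRBRRRBBBRBR: Left { 0 1/2 17/32 35/64 71/128 285/512 }, Right { 571/1024 143/256 9/16 5/8 3/4 1 } — simplest 1141/2048
BRBRRRBBBRBRR: Left { 0 1/2 17/32 35/64 71/128 285/512 }, Right { 1141/2048 571/1024 143/256 9/16 5/8 3/4 1 } — simplest 2281/4096
BRBRRRBBBRBRRR: Left { 0 1/2 17/32 35/64 71/128 285/512 }, Right { 2281/4096 1141/2048 571/1024 143/256 9/16 5/8 3/4 1 } — simplest 4561/8192
BRBRRRBBBRBRRRR: Left { 0 1/2 17/32 35/64 71/128 285/512 }, Right { 4561/8192 2281/4096 1141/2048 571/1024 143/256 9/16 5/8 3/4 1 } — simplest 9121/16384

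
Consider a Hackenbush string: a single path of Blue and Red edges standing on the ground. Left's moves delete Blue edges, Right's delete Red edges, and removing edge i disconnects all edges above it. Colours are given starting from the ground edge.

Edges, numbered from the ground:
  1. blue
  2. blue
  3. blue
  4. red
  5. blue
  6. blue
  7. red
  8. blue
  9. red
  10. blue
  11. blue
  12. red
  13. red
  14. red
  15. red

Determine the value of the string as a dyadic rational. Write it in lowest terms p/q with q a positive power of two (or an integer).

Recurse on prefixes of the 15-edge string blue blue blue red blue blue red blue red blue blue red red red red:
1 of 15 · b · max L 0 · min R +∞ — 1
2 of 15 · bb · max L 1 · min R +∞ — 2
3 of 15 · bbb · max L 2 · min R +∞ — 3
4 of 15 · bbbr · max L 2 · min R 3 — 5/2
5 of 15 · bbbrb · max L 5/2 · min R 3 — 11/4
6 of 15 · bbbrbb · max L 11/4 · min R 3 — 23/8
7 of 15 · bbbrbbr · max L 11/4 · min R 23/8 — 45/16
8 of 15 · bbbrbbrb · max L 45/16 · min R 23/8 — 91/32
9 of 15 · bbbrbbrbr · max L 45/16 · min R 91/32 — 181/64
10 of 15 · bbbrbbrbrb · max L 181/64 · min R 91/32 — 363/128
11 of 15 · bbbrbbrbrbb · max L 363/128 · min R 91/32 — 727/256
12 of 15 · bbbrbbrbrbbr · max L 363/128 · min R 727/256 — 1453/512
13 of 15 · bbbrbbrbrbbrr · max L 363/128 · min R 1453/512 — 2905/1024
14 of 15 · bbbrbbrbrbbrrr · max L 363/128 · min R 2905/1024 — 5809/2048
15 of 15 · bbbrbbrbrbbrrrr · max L 363/128 · min R 5809/2048 — 11617/4096

11617/4096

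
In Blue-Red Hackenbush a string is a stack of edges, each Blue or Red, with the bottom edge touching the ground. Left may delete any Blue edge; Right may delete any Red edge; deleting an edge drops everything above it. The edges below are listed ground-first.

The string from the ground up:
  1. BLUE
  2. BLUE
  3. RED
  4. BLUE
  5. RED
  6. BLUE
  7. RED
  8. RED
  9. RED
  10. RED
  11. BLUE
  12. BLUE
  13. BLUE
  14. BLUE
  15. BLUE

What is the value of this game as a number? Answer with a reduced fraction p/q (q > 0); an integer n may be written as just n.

13375/8192

edge 1 of 15 (BLUE): { 0 | ∅ } = 1
edge 2 of 15 (BLUE): { 0 1 | ∅ } = 2
edge 3 of 15 (RED): { 0 1 | 2 } = 3/2
edge 4 of 15 (BLUE): { 0 1 3/2 | 2 } = 7/4
edge 5 of 15 (RED): { 0 1 3/2 | 7/4 2 } = 13/8
edge 6 of 15 (BLUE): { 0 1 3/2 13/8 | 7/4 2 } = 27/16
edge 7 of 15 (RED): { 0 1 3/2 13/8 | 27/16 7/4 2 } = 53/32
edge 8 of 15 (RED): { 0 1 3/2 13/8 | 53/32 27/16 7/4 2 } = 105/64
edge 9 of 15 (RED): { 0 1 3/2 13/8 | 105/64 53/32 27/16 7/4 2 } = 209/128
edge 10 of 15 (RED): { 0 1 3/2 13/8 | 209/128 105/64 53/32 27/16 7/4 2 } = 417/256
edge 11 of 15 (BLUE): { 0 1 3/2 13/8 417/256 | 209/128 105/64 53/32 27/16 7/4 2 } = 835/512
edge 12 of 15 (BLUE): { 0 1 3/2 13/8 417/256 835/512 | 209/128 105/64 53/32 27/16 7/4 2 } = 1671/1024
edge 13 of 15 (BLUE): { 0 1 3/2 13/8 417/256 835/512 1671/1024 | 209/128 105/64 53/32 27/16 7/4 2 } = 3343/2048
edge 14 of 15 (BLUE): { 0 1 3/2 13/8 417/256 835/512 1671/1024 3343/2048 | 209/128 105/64 53/32 27/16 7/4 2 } = 6687/4096
edge 15 of 15 (BLUE): { 0 1 3/2 13/8 417/256 835/512 1671/1024 3343/2048 6687/4096 | 209/128 105/64 53/32 27/16 7/4 2 } = 13375/8192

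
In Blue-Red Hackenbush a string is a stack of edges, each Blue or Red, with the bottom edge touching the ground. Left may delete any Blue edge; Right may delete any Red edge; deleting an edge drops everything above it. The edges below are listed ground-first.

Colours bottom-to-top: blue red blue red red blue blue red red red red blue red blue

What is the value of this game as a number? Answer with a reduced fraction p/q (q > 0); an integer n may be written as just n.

Prefix values for blue red blue red red blue blue red red red red blue red blue via {L|R} + simplicity:
value(b) = { 0 | — } ⇒ 1
value(br) = { 0 | 1 } ⇒ 1/2
value(brb) = { 0; 1/2 | 1 } ⇒ 3/4
value(brbr) = { 0; 1/2 | 3/4; 1 } ⇒ 5/8
value(brbrr) = { 0; 1/2 | 5/8; 3/4; 1 } ⇒ 9/16
value(brbrrb) = { 0; 1/2; 9/16 | 5/8; 3/4; 1 } ⇒ 19/32
value(brbrrbb) = { 0; 1/2; 9/16; 19/32 | 5/8; 3/4; 1 } ⇒ 39/64
value(brbrrbbr) = { 0; 1/2; 9/16; 19/32 | 39/64; 5/8; 3/4; 1 } ⇒ 77/128
value(brbrrbbrr) = { 0; 1/2; 9/16; 19/32 | 77/128; 39/64; 5/8; 3/4; 1 } ⇒ 153/256
value(brbrrbbrrr) = { 0; 1/2; 9/16; 19/32 | 153/256; 77/128; 39/64; 5/8; 3/4; 1 } ⇒ 305/512
value(brbrrbbrrrr) = { 0; 1/2; 9/16; 19/32 | 305/512; 153/256; 77/128; 39/64; 5/8; 3/4; 1 } ⇒ 609/1024
value(brbrrbbrrrrb) = { 0; 1/2; 9/16; 19/32; 609/1024 | 305/512; 153/256; 77/128; 39/64; 5/8; 3/4; 1 } ⇒ 1219/2048
value(brbrrbbrrrrbr) = { 0; 1/2; 9/16; 19/32; 609/1024 | 1219/2048; 305/512; 153/256; 77/128; 39/64; 5/8; 3/4; 1 } ⇒ 2437/4096
value(brbrrbbrrrrbrb) = { 0; 1/2; 9/16; 19/32; 609/1024; 2437/4096 | 1219/2048; 305/512; 153/256; 77/128; 39/64; 5/8; 3/4; 1 } ⇒ 4875/8192

4875/8192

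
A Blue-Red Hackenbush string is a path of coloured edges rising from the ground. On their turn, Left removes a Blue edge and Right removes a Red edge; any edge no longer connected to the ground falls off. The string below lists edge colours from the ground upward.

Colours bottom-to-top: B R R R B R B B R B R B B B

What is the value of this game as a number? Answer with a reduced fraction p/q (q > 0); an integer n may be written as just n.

1455/8192

Build g(s[:k]) for k = 1..14, string s = B R R R B R B B R B R B B B.
g_1 [B]  L=[0]  R=[∅]  -> 1
g_2 [BR]  L=[0]  R=[1]  -> 1/2
g_3 [BRR]  L=[0]  R=[1/2, 1]  -> 1/4
g_4 [BRRR]  L=[0]  R=[1/4, 1/2, 1]  -> 1/8
g_5 [BRRRB]  L=[0, 1/8]  R=[1/4, 1/2, 1]  -> 3/16
g_6 [BRRRBR]  L=[0, 1/8]  R=[3/16, 1/4, 1/2, 1]  -> 5/32
g_7 [BRRRBRB]  L=[0, 1/8, 5/32]  R=[3/16, 1/4, 1/2, 1]  -> 11/64
g_8 [BRRRBRBB]  L=[0, 1/8, 5/32, 11/64]  R=[3/16, 1/4, 1/2, 1]  -> 23/128
g_9 [BRRRBRBBR]  L=[0, 1/8, 5/32, 11/64]  R=[23/128, 3/16, 1/4, 1/2, 1]  -> 45/256
g_10 [BRRRBRBBRB]  L=[0, 1/8, 5/32, 11/64, 45/256]  R=[23/128, 3/16, 1/4, 1/2, 1]  -> 91/512
g_11 [BRRRBRBBRBR]  L=[0, 1/8, 5/32, 11/64, 45/256]  R=[91/512, 23/128, 3/16, 1/4, 1/2, 1]  -> 181/1024
g_12 [BRRRBRBBRBRB]  L=[0, 1/8, 5/32, 11/64, 45/256, 181/1024]  R=[91/512, 23/128, 3/16, 1/4, 1/2, 1]  -> 363/2048
g_13 [BRRRBRBBRBRBB]  L=[0, 1/8, 5/32, 11/64, 45/256, 181/1024, 363/2048]  R=[91/512, 23/128, 3/16, 1/4, 1/2, 1]  -> 727/4096
g_14 [BRRRBRBBRBRBBB]  L=[0, 1/8, 5/32, 11/64, 45/256, 181/1024, 363/2048, 727/4096]  R=[91/512, 23/128, 3/16, 1/4, 1/2, 1]  -> 1455/8192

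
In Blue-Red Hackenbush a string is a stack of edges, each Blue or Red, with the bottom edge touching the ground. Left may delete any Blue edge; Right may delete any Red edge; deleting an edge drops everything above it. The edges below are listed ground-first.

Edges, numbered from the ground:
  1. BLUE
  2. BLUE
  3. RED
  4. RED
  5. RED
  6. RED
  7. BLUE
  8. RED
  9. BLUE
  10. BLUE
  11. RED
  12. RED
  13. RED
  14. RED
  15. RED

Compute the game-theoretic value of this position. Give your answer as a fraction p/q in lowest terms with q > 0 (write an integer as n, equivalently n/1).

8897/8192

1 of 15 · B · max L 0 · min R +∞ → 1
2 of 15 · BB · max L 1 · min R +∞ → 2
3 of 15 · BBR · max L 1 · min R 2 → 3/2
4 of 15 · BBRR · max L 1 · min R 3/2 → 5/4
5 of 15 · BBRRR · max L 1 · min R 5/4 → 9/8
6 of 15 · BBRRRR · max L 1 · min R 9/8 → 17/16
7 of 15 · BBRRRRB · max L 17/16 · min R 9/8 → 35/32
8 of 15 · BBRRRRBR · max L 17/16 · min R 35/32 → 69/64
9 of 15 · BBRRRRBRB · max L 69/64 · min R 35/32 → 139/128
10 of 15 · BBRRRRBRBB · max L 139/128 · min R 35/32 → 279/256
11 of 15 · BBRRRRBRBBR · max L 139/128 · min R 279/256 → 557/512
12 of 15 · BBRRRRBRBBRR · max L 139/128 · min R 557/512 → 1113/1024
13 of 15 · BBRRRRBRBBRRR · max L 139/128 · min R 1113/1024 → 2225/2048
14 of 15 · BBRRRRBRBBRRRR · max L 139/128 · min R 2225/2048 → 4449/4096
15 of 15 · BBRRRRBRBBRRRRR · max L 139/128 · min R 4449/4096 → 8897/8192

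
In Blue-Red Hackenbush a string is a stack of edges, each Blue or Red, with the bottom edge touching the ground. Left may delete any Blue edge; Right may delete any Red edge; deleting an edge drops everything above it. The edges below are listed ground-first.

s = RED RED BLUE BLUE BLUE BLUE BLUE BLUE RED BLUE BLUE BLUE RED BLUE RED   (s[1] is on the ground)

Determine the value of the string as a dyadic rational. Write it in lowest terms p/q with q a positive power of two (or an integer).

-8331/8192

step 1: add RED to get R; options L={  } R={ 0 } gives -1
step 2: add RED to get RR; options L={  } R={ -1,0 } gives -2
step 3: add BLUE to get RRB; options L={ -2 } R={ -1,0 } gives -3/2
step 4: add BLUE to get RRBB; options L={ -2,-3/2 } R={ -1,0 } gives -5/4
step 5: add BLUE to get RRBBB; options L={ -2,-3/2,-5/4 } R={ -1,0 } gives -9/8
step 6: add BLUE to get RRBBBB; options L={ -2,-3/2,-5/4,-9/8 } R={ -1,0 } gives -17/16
step 7: add BLUE to get RRBBBBB; options L={ -2,-3/2,-5/4,-9/8,-17/16 } R={ -1,0 } gives -33/32
step 8: add BLUE to get RRBBBBBB; options L={ -2,-3/2,-5/4,-9/8,-17/16,-33/32 } R={ -1,0 } gives -65/64
step 9: add RED to get RRBBBBBBR; options L={ -2,-3/2,-5/4,-9/8,-17/16,-33/32 } R={ -65/64,-1,0 } gives -131/128
step 10: add BLUE to get RRBBBBBBRB; options L={ -2,-3/2,-5/4,-9/8,-17/16,-33/32,-131/128 } R={ -65/64,-1,0 } gives -261/256
step 11: add BLUE to get RRBBBBBBRBB; options L={ -2,-3/2,-5/4,-9/8,-17/16,-33/32,-131/128,-261/256 } R={ -65/64,-1,0 } gives -521/512
step 12: add BLUE to get RRBBBBBBRBBB; options L={ -2,-3/2,-5/4,-9/8,-17/16,-33/32,-131/128,-261/256,-521/512 } R={ -65/64,-1,0 } gives -1041/1024
step 13: add RED to get RRBBBBBBRBBBR; options L={ -2,-3/2,-5/4,-9/8,-17/16,-33/32,-131/128,-261/256,-521/512 } R={ -1041/1024,-65/64,-1,0 } gives -2083/2048
step 14: add BLUE to get RRBBBBBBRBBBRB; options L={ -2,-3/2,-5/4,-9/8,-17/16,-33/32,-131/128,-261/256,-521/512,-2083/2048 } R={ -1041/1024,-65/64,-1,0 } gives -4165/4096
step 15: add RED to get RRBBBBBBRBBBRBR; options L={ -2,-3/2,-5/4,-9/8,-17/16,-33/32,-131/128,-261/256,-521/512,-2083/2048 } R={ -4165/4096,-1041/1024,-65/64,-1,0 } gives -8331/8192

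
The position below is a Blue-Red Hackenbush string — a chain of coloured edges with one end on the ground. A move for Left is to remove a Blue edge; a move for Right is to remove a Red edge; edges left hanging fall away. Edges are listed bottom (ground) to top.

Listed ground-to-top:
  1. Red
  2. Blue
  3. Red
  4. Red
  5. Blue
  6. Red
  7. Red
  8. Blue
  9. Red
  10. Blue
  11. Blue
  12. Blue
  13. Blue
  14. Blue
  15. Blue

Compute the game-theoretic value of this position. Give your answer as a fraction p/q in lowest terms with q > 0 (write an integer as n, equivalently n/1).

v_1 [R]  L=[none]  R=[0]  -> -1
v_2 [RB]  L=[-1]  R=[0]  -> -1/2
v_3 [RBR]  L=[-1]  R=[-1/2, 0]  -> -3/4
v_4 [RBRR]  L=[-1]  R=[-3/4, -1/2, 0]  -> -7/8
v_5 [RBRRB]  L=[-1, -7/8]  R=[-3/4, -1/2, 0]  -> -13/16
v_6 [RBRRBR]  L=[-1, -7/8]  R=[-13/16, -3/4, -1/2, 0]  -> -27/32
v_7 [RBRRBRR]  L=[-1, -7/8]  R=[-27/32, -13/16, -3/4, -1/2, 0]  -> -55/64
v_8 [RBRRBRRB]  L=[-1, -7/8, -55/64]  R=[-27/32, -13/16, -3/4, -1/2, 0]  -> -109/128
v_9 [RBRRBRRBR]  L=[-1, -7/8, -55/64]  R=[-109/128, -27/32, -13/16, -3/4, -1/2, 0]  -> -219/256
v_10 [RBRRBRRBRB]  L=[-1, -7/8, -55/64, -219/256]  R=[-109/128, -27/32, -13/16, -3/4, -1/2, 0]  -> -437/512
v_11 [RBRRBRRBRBB]  L=[-1, -7/8, -55/64, -219/256, -437/512]  R=[-109/128, -27/32, -13/16, -3/4, -1/2, 0]  -> -873/1024
v_12 [RBRRBRRBRBBB]  L=[-1, -7/8, -55/64, -219/256, -437/512, -873/1024]  R=[-109/128, -27/32, -13/16, -3/4, -1/2, 0]  -> -1745/2048
v_13 [RBRRBRRBRBBBB]  L=[-1, -7/8, -55/64, -219/256, -437/512, -873/1024, -1745/2048]  R=[-109/128, -27/32, -13/16, -3/4, -1/2, 0]  -> -3489/4096
v_14 [RBRRBRRBRBBBBB]  L=[-1, -7/8, -55/64, -219/256, -437/512, -873/1024, -1745/2048, -3489/4096]  R=[-109/128, -27/32, -13/16, -3/4, -1/2, 0]  -> -6977/8192
v_15 [RBRRBRRBRBBBBBB]  L=[-1, -7/8, -55/64, -219/256, -437/512, -873/1024, -1745/2048, -3489/4096, -6977/8192]  R=[-109/128, -27/32, -13/16, -3/4, -1/2, 0]  -> -13953/16384

-13953/16384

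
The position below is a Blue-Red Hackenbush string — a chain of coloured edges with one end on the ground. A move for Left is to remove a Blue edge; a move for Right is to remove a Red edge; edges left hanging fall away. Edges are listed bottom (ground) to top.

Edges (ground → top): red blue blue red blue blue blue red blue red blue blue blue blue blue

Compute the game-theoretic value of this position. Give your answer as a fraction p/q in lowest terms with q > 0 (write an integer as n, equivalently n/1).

-4417/16384

Prefix values for red blue blue red blue blue blue red blue red blue blue blue blue blue via {L|R} + simplicity:
g_1 [r]  L=[]  R=[0]  ⇒ -1
g_2 [rb]  L=[-1]  R=[0]  ⇒ -1/2
g_3 [rbb]  L=[-1,-1/2]  R=[0]  ⇒ -1/4
g_4 [rbbr]  L=[-1,-1/2]  R=[-1/4,0]  ⇒ -3/8
g_5 [rbbrb]  L=[-1,-1/2,-3/8]  R=[-1/4,0]  ⇒ -5/16
g_6 [rbbrbb]  L=[-1,-1/2,-3/8,-5/16]  R=[-1/4,0]  ⇒ -9/32
g_7 [rbbrbbb]  L=[-1,-1/2,-3/8,-5/16,-9/32]  R=[-1/4,0]  ⇒ -17/64
g_8 [rbbrbbbr]  L=[-1,-1/2,-3/8,-5/16,-9/32]  R=[-17/64,-1/4,0]  ⇒ -35/128
g_9 [rbbrbbbrb]  L=[-1,-1/2,-3/8,-5/16,-9/32,-35/128]  R=[-17/64,-1/4,0]  ⇒ -69/256
g_10 [rbbrbbbrbr]  L=[-1,-1/2,-3/8,-5/16,-9/32,-35/128]  R=[-69/256,-17/64,-1/4,0]  ⇒ -139/512
g_11 [rbbrbbbrbrb]  L=[-1,-1/2,-3/8,-5/16,-9/32,-35/128,-139/512]  R=[-69/256,-17/64,-1/4,0]  ⇒ -277/1024
g_12 [rbbrbbbrbrbb]  L=[-1,-1/2,-3/8,-5/16,-9/32,-35/128,-139/512,-277/1024]  R=[-69/256,-17/64,-1/4,0]  ⇒ -553/2048
g_13 [rbbrbbbrbrbbb]  L=[-1,-1/2,-3/8,-5/16,-9/32,-35/128,-139/512,-277/1024,-553/2048]  R=[-69/256,-17/64,-1/4,0]  ⇒ -1105/4096
g_14 [rbbrbbbrbrbbbb]  L=[-1,-1/2,-3/8,-5/16,-9/32,-35/128,-139/512,-277/1024,-553/2048,-1105/4096]  R=[-69/256,-17/64,-1/4,0]  ⇒ -2209/8192
g_15 [rbbrbbbrbrbbbbb]  L=[-1,-1/2,-3/8,-5/16,-9/32,-35/128,-139/512,-277/1024,-553/2048,-1105/4096,-2209/8192]  R=[-69/256,-17/64,-1/4,0]  ⇒ -4417/16384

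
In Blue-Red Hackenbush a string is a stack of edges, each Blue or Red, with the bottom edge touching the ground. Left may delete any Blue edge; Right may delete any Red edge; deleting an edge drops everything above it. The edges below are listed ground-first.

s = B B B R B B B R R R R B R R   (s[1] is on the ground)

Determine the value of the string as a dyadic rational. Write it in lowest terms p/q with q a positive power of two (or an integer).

5897/2048

1 of 14 · B · max L 0 · min R +∞ → 1
2 of 14 · BB · max L 1 · min R +∞ → 2
3 of 14 · BBB · max L 2 · min R +∞ → 3
4 of 14 · BBBR · max L 2 · min R 3 → 5/2
5 of 14 · BBBRB · max L 5/2 · min R 3 → 11/4
6 of 14 · BBBRBB · max L 11/4 · min R 3 → 23/8
7 of 14 · BBBRBBB · max L 23/8 · min R 3 → 47/16
8 of 14 · BBBRBBBR · max L 23/8 · min R 47/16 → 93/32
9 of 14 · BBBRBBBRR · max L 23/8 · min R 93/32 → 185/64
10 of 14 · BBBRBBBRRR · max L 23/8 · min R 185/64 → 369/128
11 of 14 · BBBRBBBRRRR · max L 23/8 · min R 369/128 → 737/256
12 of 14 · BBBRBBBRRRRB · max L 737/256 · min R 369/128 → 1475/512
13 of 14 · BBBRBBBRRRRBR · max L 737/256 · min R 1475/512 → 2949/1024
14 of 14 · BBBRBBBRRRRBRR · max L 737/256 · min R 2949/1024 → 5897/2048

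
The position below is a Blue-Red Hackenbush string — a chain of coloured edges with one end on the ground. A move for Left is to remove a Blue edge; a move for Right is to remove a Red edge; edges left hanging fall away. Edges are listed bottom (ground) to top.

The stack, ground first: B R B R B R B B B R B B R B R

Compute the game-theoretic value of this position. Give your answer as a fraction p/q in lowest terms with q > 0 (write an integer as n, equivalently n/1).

Build value(s[:k]) for k = 1..15, string s = B R B R B R B B B R B B R B R.
value(B) = { 0 |  } ⇒ 1
value(BR) = { 0 | 1 } ⇒ 1/2
value(BRB) = { 0 1/2 | 1 } ⇒ 3/4
value(BRBR) = { 0 1/2 | 3/4 1 } ⇒ 5/8
value(BRBRB) = { 0 1/2 5/8 | 3/4 1 } ⇒ 11/16
value(BRBRBR) = { 0 1/2 5/8 | 11/16 3/4 1 } ⇒ 21/32
value(BRBRBRB) = { 0 1/2 5/8 21/32 | 11/16 3/4 1 } ⇒ 43/64
value(BRBRBRBB) = { 0 1/2 5/8 21/32 43/64 | 11/16 3/4 1 } ⇒ 87/128
value(BRBRBRBBB) = { 0 1/2 5/8 21/32 43/64 87/128 | 11/16 3/4 1 } ⇒ 175/256
value(BRBRBRBBBR) = { 0 1/2 5/8 21/32 43/64 87/128 | 175/256 11/16 3/4 1 } ⇒ 349/512
value(BRBRBRBBBRB) = { 0 1/2 5/8 21/32 43/64 87/128 349/512 | 175/256 11/16 3/4 1 } ⇒ 699/1024
value(BRBRBRBBBRBB) = { 0 1/2 5/8 21/32 43/64 87/128 349/512 699/1024 | 175/256 11/16 3/4 1 } ⇒ 1399/2048
value(BRBRBRBBBRBBR) = { 0 1/2 5/8 21/32 43/64 87/128 349/512 699/1024 | 1399/2048 175/256 11/16 3/4 1 } ⇒ 2797/4096
value(BRBRBRBBBRBBRB) = { 0 1/2 5/8 21/32 43/64 87/128 349/512 699/1024 2797/4096 | 1399/2048 175/256 11/16 3/4 1 } ⇒ 5595/8192
value(BRBRBRBBBRBBRBR) = { 0 1/2 5/8 21/32 43/64 87/128 349/512 699/1024 2797/4096 | 5595/8192 1399/2048 175/256 11/16 3/4 1 } ⇒ 11189/16384

11189/16384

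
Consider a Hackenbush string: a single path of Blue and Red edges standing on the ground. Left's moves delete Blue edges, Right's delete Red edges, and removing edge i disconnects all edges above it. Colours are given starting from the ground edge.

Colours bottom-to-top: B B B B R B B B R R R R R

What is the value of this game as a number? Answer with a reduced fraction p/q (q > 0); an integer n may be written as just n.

Recurse on prefixes of the 13-edge string B B B B R B B B R R R R R:
step 1: add B to get B; options L={ 0 } R={  } => 1
step 2: add B to get BB; options L={ 0,1 } R={  } => 2
step 3: add B to get BBB; options L={ 0,1,2 } R={  } => 3
step 4: add B to get BBBB; options L={ 0,1,2,3 } R={  } => 4
step 5: add R to get BBBBR; options L={ 0,1,2,3 } R={ 4 } => 7/2
step 6: add B to get BBBBRB; options L={ 0,1,2,3,7/2 } R={ 4 } => 15/4
step 7: add B to get BBBBRBB; options L={ 0,1,2,3,7/2,15/4 } R={ 4 } => 31/8
step 8: add B to get BBBBRBBB; options L={ 0,1,2,3,7/2,15/4,31/8 } R={ 4 } => 63/16
step 9: add R to get BBBBRBBBR; options L={ 0,1,2,3,7/2,15/4,31/8 } R={ 63/16,4 } => 125/32
step 10: add R to get BBBBRBBBRR; options L={ 0,1,2,3,7/2,15/4,31/8 } R={ 125/32,63/16,4 } => 249/64
step 11: add R to get BBBBRBBBRRR; options L={ 0,1,2,3,7/2,15/4,31/8 } R={ 249/64,125/32,63/16,4 } => 497/128
step 12: add R to get BBBBRBBBRRRR; options L={ 0,1,2,3,7/2,15/4,31/8 } R={ 497/128,249/64,125/32,63/16,4 } => 993/256
step 13: add R to get BBBBRBBBRRRRR; options L={ 0,1,2,3,7/2,15/4,31/8 } R={ 993/256,497/128,249/64,125/32,63/16,4 } => 1985/512

1985/512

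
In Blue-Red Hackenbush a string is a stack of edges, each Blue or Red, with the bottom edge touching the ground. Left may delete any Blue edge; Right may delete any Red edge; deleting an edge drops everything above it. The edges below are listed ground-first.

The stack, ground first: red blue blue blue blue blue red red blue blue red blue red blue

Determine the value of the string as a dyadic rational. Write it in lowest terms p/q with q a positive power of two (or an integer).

-405/8192

Recurse on prefixes of the 14-edge string red blue blue blue blue blue red red blue blue red blue red blue:
1 of 14 · r · max L −∞ · min R 0 so -1
2 of 14 · rb · max L -1 · min R 0 so -1/2
3 of 14 · rbb · max L -1/2 · min R 0 so -1/4
4 of 14 · rbbb · max L -1/4 · min R 0 so -1/8
5 of 14 · rbbbb · max L -1/8 · min R 0 so -1/16
6 of 14 · rbbbbb · max L -1/16 · min R 0 so -1/32
7 of 14 · rbbbbbr · max L -1/16 · min R -1/32 so -3/64
8 of 14 · rbbbbbrr · max L -1/16 · min R -3/64 so -7/128
9 of 14 · rbbbbbrrb · max L -7/128 · min R -3/64 so -13/256
10 of 14 · rbbbbbrrbb · max L -13/256 · min R -3/64 so -25/512
11 of 14 · rbbbbbrrbbr · max L -13/256 · min R -25/512 so -51/1024
12 of 14 · rbbbbbrrbbrb · max L -51/1024 · min R -25/512 so -101/2048
13 of 14 · rbbbbbrrbbrbr · max L -51/1024 · min R -101/2048 so -203/4096
14 of 14 · rbbbbbrrbbrbrb · max L -203/4096 · min R -101/2048 so -405/8192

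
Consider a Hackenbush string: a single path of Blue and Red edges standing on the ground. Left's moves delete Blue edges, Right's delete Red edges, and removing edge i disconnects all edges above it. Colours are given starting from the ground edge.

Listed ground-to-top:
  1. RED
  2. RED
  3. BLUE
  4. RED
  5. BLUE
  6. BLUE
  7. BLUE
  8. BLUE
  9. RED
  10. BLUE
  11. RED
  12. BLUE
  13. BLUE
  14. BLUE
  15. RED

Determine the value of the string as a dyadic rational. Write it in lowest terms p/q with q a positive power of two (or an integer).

-12451/8192

Recurse on prefixes of the 15-edge string RED RED BLUE RED BLUE BLUE BLUE BLUE RED BLUE RED BLUE BLUE BLUE RED:
R: Left { (no moves) }, Right { 0 } -> simplest -1
RR: Left { (no moves) }, Right { -1 0 } -> simplest -2
RRB: Left { -2 }, Right { -1 0 } -> simplest -3/2
RRBR: Left { -2 }, Right { -3/2 -1 0 } -> simplest -7/4
RRBRB: Left { -2 -7/4 }, Right { -3/2 -1 0 } -> simplest -13/8
RRBRBB: Left { -2 -7/4 -13/8 }, Right { -3/2 -1 0 } -> simplest -25/16
RRBRBBB: Left { -2 -7/4 -13/8 -25/16 }, Right { -3/2 -1 0 } -> simplest -49/32
RRBRBBBB: Left { -2 -7/4 -13/8 -25/16 -49/32 }, Right { -3/2 -1 0 } -> simplest -97/64
RRBRBBBBR: Left { -2 -7/4 -13/8 -25/16 -49/32 }, Right { -97/64 -3/2 -1 0 } -> simplest -195/128
RRBRBBBBRB: Left { -2 -7/4 -13/8 -25/16 -49/32 -195/128 }, Right { -97/64 -3/2 -1 0 } -> simplest -389/256
RRBRBBBBRBR: Left { -2 -7/4 -13/8 -25/16 -49/32 -195/128 }, Right { -389/256 -97/64 -3/2 -1 0 } -> simplest -779/512
RRBRBBBBRBRB: Left { -2 -7/4 -13/8 -25/16 -49/32 -195/128 -779/512 }, Right { -389/256 -97/64 -3/2 -1 0 } -> simplest -1557/1024
RRBRBBBBRBRBB: Left { -2 -7/4 -13/8 -25/16 -49/32 -195/128 -779/512 -1557/1024 }, Right { -389/256 -97/64 -3/2 -1 0 } -> simplest -3113/2048
RRBRBBBBRBRBBB: Left { -2 -7/4 -13/8 -25/16 -49/32 -195/128 -779/512 -1557/1024 -3113/2048 }, Right { -389/256 -97/64 -3/2 -1 0 } -> simplest -6225/4096
RRBRBBBBRBRBBBR: Left { -2 -7/4 -13/8 -25/16 -49/32 -195/128 -779/512 -1557/1024 -3113/2048 }, Right { -6225/4096 -389/256 -97/64 -3/2 -1 0 } -> simplest -12451/8192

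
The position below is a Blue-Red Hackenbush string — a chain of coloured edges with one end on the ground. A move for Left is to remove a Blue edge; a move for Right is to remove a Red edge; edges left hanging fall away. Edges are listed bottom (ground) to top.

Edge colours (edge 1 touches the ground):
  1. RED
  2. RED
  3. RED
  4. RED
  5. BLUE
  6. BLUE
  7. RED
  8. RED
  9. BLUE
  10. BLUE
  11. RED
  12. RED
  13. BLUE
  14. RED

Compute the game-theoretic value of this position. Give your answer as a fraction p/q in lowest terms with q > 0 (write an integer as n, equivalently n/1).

-3483/1024

edge 1 of 14 (RED): { ∅ | 0 } — -1
edge 2 of 14 (RED): { ∅ | -1, 0 } — -2
edge 3 of 14 (RED): { ∅ | -2, -1, 0 } — -3
edge 4 of 14 (RED): { ∅ | -3, -2, -1, 0 } — -4
edge 5 of 14 (BLUE): { -4 | -3, -2, -1, 0 } — -7/2
edge 6 of 14 (BLUE): { -4, -7/2 | -3, -2, -1, 0 } — -13/4
edge 7 of 14 (RED): { -4, -7/2 | -13/4, -3, -2, -1, 0 } — -27/8
edge 8 of 14 (RED): { -4, -7/2 | -27/8, -13/4, -3, -2, -1, 0 } — -55/16
edge 9 of 14 (BLUE): { -4, -7/2, -55/16 | -27/8, -13/4, -3, -2, -1, 0 } — -109/32
edge 10 of 14 (BLUE): { -4, -7/2, -55/16, -109/32 | -27/8, -13/4, -3, -2, -1, 0 } — -217/64
edge 11 of 14 (RED): { -4, -7/2, -55/16, -109/32 | -217/64, -27/8, -13/4, -3, -2, -1, 0 } — -435/128
edge 12 of 14 (RED): { -4, -7/2, -55/16, -109/32 | -435/128, -217/64, -27/8, -13/4, -3, -2, -1, 0 } — -871/256
edge 13 of 14 (BLUE): { -4, -7/2, -55/16, -109/32, -871/256 | -435/128, -217/64, -27/8, -13/4, -3, -2, -1, 0 } — -1741/512
edge 14 of 14 (RED): { -4, -7/2, -55/16, -109/32, -871/256 | -1741/512, -435/128, -217/64, -27/8, -13/4, -3, -2, -1, 0 } — -3483/1024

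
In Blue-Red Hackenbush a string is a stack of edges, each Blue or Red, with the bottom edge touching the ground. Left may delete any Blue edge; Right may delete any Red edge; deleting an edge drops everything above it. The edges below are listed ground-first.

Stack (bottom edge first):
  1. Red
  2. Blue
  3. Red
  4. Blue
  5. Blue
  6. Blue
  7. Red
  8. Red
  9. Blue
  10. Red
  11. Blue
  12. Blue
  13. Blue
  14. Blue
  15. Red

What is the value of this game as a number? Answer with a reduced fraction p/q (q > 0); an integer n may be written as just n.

-9027/16384

R: Left { (no moves) }, Right { 0 } = simplest -1
RB: Left { -1 }, Right { 0 } = simplest -1/2
RBR: Left { -1 }, Right { -1/2; 0 } = simplest -3/4
RBRB: Left { -1; -3/4 }, Right { -1/2; 0 } = simplest -5/8
RBRBB: Left { -1; -3/4; -5/8 }, Right { -1/2; 0 } = simplest -9/16
RBRBBB: Left { -1; -3/4; -5/8; -9/16 }, Right { -1/2; 0 } = simplest -17/32
RBRBBBR: Left { -1; -3/4; -5/8; -9/16 }, Right { -17/32; -1/2; 0 } = simplest -35/64
RBRBBBRR: Left { -1; -3/4; -5/8; -9/16 }, Right { -35/64; -17/32; -1/2; 0 } = simplest -71/128
RBRBBBRRB: Left { -1; -3/4; -5/8; -9/16; -71/128 }, Right { -35/64; -17/32; -1/2; 0 } = simplest -141/256
RBRBBBRRBR: Left { -1; -3/4; -5/8; -9/16; -71/128 }, Right { -141/256; -35/64; -17/32; -1/2; 0 } = simplest -283/512
RBRBBBRRBRB: Left { -1; -3/4; -5/8; -9/16; -71/128; -283/512 }, Right { -141/256; -35/64; -17/32; -1/2; 0 } = simplest -565/1024
RBRBBBRRBRBB: Left { -1; -3/4; -5/8; -9/16; -71/128; -283/512; -565/1024 }, Right { -141/256; -35/64; -17/32; -1/2; 0 } = simplest -1129/2048
RBRBBBRRBRBBB: Left { -1; -3/4; -5/8; -9/16; -71/128; -283/512; -565/1024; -1129/2048 }, Right { -141/256; -35/64; -17/32; -1/2; 0 } = simplest -2257/4096
RBRBBBRRBRBBBB: Left { -1; -3/4; -5/8; -9/16; -71/128; -283/512; -565/1024; -1129/2048; -2257/4096 }, Right { -141/256; -35/64; -17/32; -1/2; 0 } = simplest -4513/8192
RBRBBBRRBRBBBBR: Left { -1; -3/4; -5/8; -9/16; -71/128; -283/512; -565/1024; -1129/2048; -2257/4096 }, Right { -4513/8192; -141/256; -35/64; -17/32; -1/2; 0 } = simplest -9027/16384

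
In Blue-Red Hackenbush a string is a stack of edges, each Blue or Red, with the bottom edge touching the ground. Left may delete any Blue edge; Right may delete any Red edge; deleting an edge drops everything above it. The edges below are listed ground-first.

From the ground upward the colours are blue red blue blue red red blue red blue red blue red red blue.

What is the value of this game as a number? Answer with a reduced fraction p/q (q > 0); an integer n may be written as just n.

Prefix values for blue red blue blue red red blue red blue red blue red red blue via {L|R} + simplicity:
1 of 14 · b · max L 0 · min R +∞ ⇒ 1
2 of 14 · br · max L 0 · min R 1 ⇒ 1/2
3 of 14 · brb · max L 1/2 · min R 1 ⇒ 3/4
4 of 14 · brbb · max L 3/4 · min R 1 ⇒ 7/8
5 of 14 · brbbr · max L 3/4 · min R 7/8 ⇒ 13/16
6 of 14 · brbbrr · max L 3/4 · min R 13/16 ⇒ 25/32
7 of 14 · brbbrrb · max L 25/32 · min R 13/16 ⇒ 51/64
8 of 14 · brbbrrbr · max L 25/32 · min R 51/64 ⇒ 101/128
9 of 14 · brbbrrbrb · max L 101/128 · min R 51/64 ⇒ 203/256
10 of 14 · brbbrrbrbr · max L 101/128 · min R 203/256 ⇒ 405/512
11 of 14 · brbbrrbrbrb · max L 405/512 · min R 203/256 ⇒ 811/1024
12 of 14 · brbbrrbrbrbr · max L 405/512 · min R 811/1024 ⇒ 1621/2048
13 of 14 · brbbrrbrbrbrr · max L 405/512 · min R 1621/2048 ⇒ 3241/4096
14 of 14 · brbbrrbrbrbrrb · max L 3241/4096 · min R 1621/2048 ⇒ 6483/8192

6483/8192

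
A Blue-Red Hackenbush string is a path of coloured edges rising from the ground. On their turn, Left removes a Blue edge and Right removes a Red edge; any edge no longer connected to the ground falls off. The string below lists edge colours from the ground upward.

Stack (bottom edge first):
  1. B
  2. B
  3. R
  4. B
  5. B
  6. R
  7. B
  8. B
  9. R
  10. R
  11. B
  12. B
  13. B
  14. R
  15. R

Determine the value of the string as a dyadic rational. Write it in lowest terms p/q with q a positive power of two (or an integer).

1 of 15 · B · max L 0 · min R +∞ -> 1
2 of 15 · BB · max L 1 · min R +∞ -> 2
3 of 15 · BBR · max L 1 · min R 2 -> 3/2
4 of 15 · BBRB · max L 3/2 · min R 2 -> 7/4
5 of 15 · BBRBB · max L 7/4 · min R 2 -> 15/8
6 of 15 · BBRBBR · max L 7/4 · min R 15/8 -> 29/16
7 of 15 · BBRBBRB · max L 29/16 · min R 15/8 -> 59/32
8 of 15 · BBRBBRBB · max L 59/32 · min R 15/8 -> 119/64
9 of 15 · BBRBBRBBR · max L 59/32 · min R 119/64 -> 237/128
10 of 15 · BBRBBRBBRR · max L 59/32 · min R 237/128 -> 473/256
11 of 15 · BBRBBRBBRRB · max L 473/256 · min R 237/128 -> 947/512
12 of 15 · BBRBBRBBRRBB · max L 947/512 · min R 237/128 -> 1895/1024
13 of 15 · BBRBBRBBRRBBB · max L 1895/1024 · min R 237/128 -> 3791/2048
14 of 15 · BBRBBRBBRRBBBR · max L 1895/1024 · min R 3791/2048 -> 7581/4096
15 of 15 · BBRBBRBBRRBBBRR · max L 1895/1024 · min R 7581/4096 -> 15161/8192

15161/8192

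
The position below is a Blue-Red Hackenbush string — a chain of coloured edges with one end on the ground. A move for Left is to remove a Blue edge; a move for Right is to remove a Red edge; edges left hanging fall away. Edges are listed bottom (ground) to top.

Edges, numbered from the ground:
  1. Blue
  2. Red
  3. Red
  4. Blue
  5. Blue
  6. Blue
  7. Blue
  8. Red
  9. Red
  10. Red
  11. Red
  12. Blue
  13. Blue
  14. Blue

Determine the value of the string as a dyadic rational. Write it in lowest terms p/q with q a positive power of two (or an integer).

3855/8192

Recurse on prefixes of the 14-edge string Blue Red Red Blue Blue Blue Blue Red Red Red Red Blue Blue Blue:
G_1 [B]  L=[0]  R=[·]  — 1
G_2 [BR]  L=[0]  R=[1]  — 1/2
G_3 [BRR]  L=[0]  R=[1/2,1]  — 1/4
G_4 [BRRB]  L=[0,1/4]  R=[1/2,1]  — 3/8
G_5 [BRRBB]  L=[0,1/4,3/8]  R=[1/2,1]  — 7/16
G_6 [BRRBBB]  L=[0,1/4,3/8,7/16]  R=[1/2,1]  — 15/32
G_7 [BRRBBBB]  L=[0,1/4,3/8,7/16,15/32]  R=[1/2,1]  — 31/64
G_8 [BRRBBBBR]  L=[0,1/4,3/8,7/16,15/32]  R=[31/64,1/2,1]  — 61/128
G_9 [BRRBBBBRR]  L=[0,1/4,3/8,7/16,15/32]  R=[61/128,31/64,1/2,1]  — 121/256
G_10 [BRRBBBBRRR]  L=[0,1/4,3/8,7/16,15/32]  R=[121/256,61/128,31/64,1/2,1]  — 241/512
G_11 [BRRBBBBRRRR]  L=[0,1/4,3/8,7/16,15/32]  R=[241/512,121/256,61/128,31/64,1/2,1]  — 481/1024
G_12 [BRRBBBBRRRRB]  L=[0,1/4,3/8,7/16,15/32,481/1024]  R=[241/512,121/256,61/128,31/64,1/2,1]  — 963/2048
G_13 [BRRBBBBRRRRBB]  L=[0,1/4,3/8,7/16,15/32,481/1024,963/2048]  R=[241/512,121/256,61/128,31/64,1/2,1]  — 1927/4096
G_14 [BRRBBBBRRRRBBB]  L=[0,1/4,3/8,7/16,15/32,481/1024,963/2048,1927/4096]  R=[241/512,121/256,61/128,31/64,1/2,1]  — 3855/8192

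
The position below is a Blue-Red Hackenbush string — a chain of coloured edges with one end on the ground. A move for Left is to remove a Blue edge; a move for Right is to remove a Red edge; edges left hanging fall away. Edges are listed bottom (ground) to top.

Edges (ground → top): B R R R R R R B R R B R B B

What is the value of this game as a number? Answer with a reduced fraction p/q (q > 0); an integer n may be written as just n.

Prefix values for B R R R R R R B R R B R B B via {L|R} + simplicity:
G_1 [B]  L=[0]  R=[(no moves)]  so 1
G_2 [BR]  L=[0]  R=[1]  so 1/2
G_3 [BRR]  L=[0]  R=[1/2,1]  so 1/4
G_4 [BRRR]  L=[0]  R=[1/4,1/2,1]  so 1/8
G_5 [BRRRR]  L=[0]  R=[1/8,1/4,1/2,1]  so 1/16
G_6 [BRRRRR]  L=[0]  R=[1/16,1/8,1/4,1/2,1]  so 1/32
G_7 [BRRRRRR]  L=[0]  R=[1/32,1/16,1/8,1/4,1/2,1]  so 1/64
G_8 [BRRRRRRB]  L=[0,1/64]  R=[1/32,1/16,1/8,1/4,1/2,1]  so 3/128
G_9 [BRRRRRRBR]  L=[0,1/64]  R=[3/128,1/32,1/16,1/8,1/4,1/2,1]  so 5/256
G_10 [BRRRRRRBRR]  L=[0,1/64]  R=[5/256,3/128,1/32,1/16,1/8,1/4,1/2,1]  so 9/512
G_11 [BRRRRRRBRRB]  L=[0,1/64,9/512]  R=[5/256,3/128,1/32,1/16,1/8,1/4,1/2,1]  so 19/1024
G_12 [BRRRRRRBRRBR]  L=[0,1/64,9/512]  R=[19/1024,5/256,3/128,1/32,1/16,1/8,1/4,1/2,1]  so 37/2048
G_13 [BRRRRRRBRRBRB]  L=[0,1/64,9/512,37/2048]  R=[19/1024,5/256,3/128,1/32,1/16,1/8,1/4,1/2,1]  so 75/4096
G_14 [BRRRRRRBRRBRBB]  L=[0,1/64,9/512,37/2048,75/4096]  R=[19/1024,5/256,3/128,1/32,1/16,1/8,1/4,1/2,1]  so 151/8192

151/8192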